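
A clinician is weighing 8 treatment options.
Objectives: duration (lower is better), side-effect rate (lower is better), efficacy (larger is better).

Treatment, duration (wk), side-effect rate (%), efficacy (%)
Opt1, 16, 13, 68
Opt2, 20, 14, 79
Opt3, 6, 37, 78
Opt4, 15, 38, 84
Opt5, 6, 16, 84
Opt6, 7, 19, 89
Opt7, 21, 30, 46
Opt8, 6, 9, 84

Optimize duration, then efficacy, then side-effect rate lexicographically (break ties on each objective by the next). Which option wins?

First minimize duration: best is 6, kept {Opt3, Opt5, Opt8}.
Then maximize efficacy: best is 84, kept {Opt5, Opt8}.
Then minimize side-effect rate: best is 9, kept {Opt8}.

Opt8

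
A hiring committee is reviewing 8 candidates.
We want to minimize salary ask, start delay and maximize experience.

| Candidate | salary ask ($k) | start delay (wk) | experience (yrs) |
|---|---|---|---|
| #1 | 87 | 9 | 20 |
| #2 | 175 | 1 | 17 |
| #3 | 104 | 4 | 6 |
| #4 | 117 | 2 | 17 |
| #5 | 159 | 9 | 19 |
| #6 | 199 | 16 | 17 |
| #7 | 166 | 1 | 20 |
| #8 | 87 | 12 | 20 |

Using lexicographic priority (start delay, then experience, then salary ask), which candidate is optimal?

First minimize start delay: best is 1, kept {#2, #7}.
Then maximize experience: best is 20, kept {#7}.

#7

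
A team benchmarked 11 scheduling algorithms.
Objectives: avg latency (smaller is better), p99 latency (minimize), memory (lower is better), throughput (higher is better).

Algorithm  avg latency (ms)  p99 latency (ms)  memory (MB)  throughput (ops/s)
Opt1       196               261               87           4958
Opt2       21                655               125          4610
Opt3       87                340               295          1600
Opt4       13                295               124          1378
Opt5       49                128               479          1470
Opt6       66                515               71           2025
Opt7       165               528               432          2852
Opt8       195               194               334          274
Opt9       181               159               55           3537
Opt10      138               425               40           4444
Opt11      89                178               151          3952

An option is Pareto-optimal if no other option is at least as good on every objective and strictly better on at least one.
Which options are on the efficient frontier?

Opt1, Opt2, Opt3, Opt4, Opt5, Opt6, Opt9, Opt10, Opt11

Opt1: not dominated (best throughput).
Opt2: not dominated.
Opt3: not dominated.
Opt4: not dominated (best avg latency).
Opt5: not dominated (best p99 latency).
Opt6: not dominated.
Opt7: dominated by Opt10 (avg latency 138≤165, p99 latency 425≤528, memory 40≤432, throughput 4444≥2852).
Opt8: dominated by Opt9 (avg latency 181≤195, p99 latency 159≤194, memory 55≤334, throughput 3537≥274).
Opt9: not dominated.
Opt10: not dominated (best memory).
Opt11: not dominated.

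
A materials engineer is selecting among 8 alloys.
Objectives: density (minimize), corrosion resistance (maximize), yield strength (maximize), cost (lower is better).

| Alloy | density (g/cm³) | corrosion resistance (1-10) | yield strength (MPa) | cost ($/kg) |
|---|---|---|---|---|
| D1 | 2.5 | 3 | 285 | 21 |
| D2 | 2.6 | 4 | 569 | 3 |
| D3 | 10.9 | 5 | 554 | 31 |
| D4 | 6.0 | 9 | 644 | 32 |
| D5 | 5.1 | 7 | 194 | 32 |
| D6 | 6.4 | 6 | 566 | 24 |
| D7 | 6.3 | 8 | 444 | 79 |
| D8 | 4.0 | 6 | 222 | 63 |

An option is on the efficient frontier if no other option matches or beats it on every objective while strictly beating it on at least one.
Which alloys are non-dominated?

D1, D2, D4, D5, D6, D8

D1: not dominated (best density).
D2: not dominated (best cost).
D3: dominated by D6 (density 6.4≤10.9, corrosion resistance 6≥5, yield strength 566≥554, cost 24≤31).
D4: not dominated (best corrosion resistance).
D5: not dominated.
D6: not dominated.
D7: dominated by D4 (density 6.0≤6.3, corrosion resistance 9≥8, yield strength 644≥444, cost 32≤79).
D8: not dominated.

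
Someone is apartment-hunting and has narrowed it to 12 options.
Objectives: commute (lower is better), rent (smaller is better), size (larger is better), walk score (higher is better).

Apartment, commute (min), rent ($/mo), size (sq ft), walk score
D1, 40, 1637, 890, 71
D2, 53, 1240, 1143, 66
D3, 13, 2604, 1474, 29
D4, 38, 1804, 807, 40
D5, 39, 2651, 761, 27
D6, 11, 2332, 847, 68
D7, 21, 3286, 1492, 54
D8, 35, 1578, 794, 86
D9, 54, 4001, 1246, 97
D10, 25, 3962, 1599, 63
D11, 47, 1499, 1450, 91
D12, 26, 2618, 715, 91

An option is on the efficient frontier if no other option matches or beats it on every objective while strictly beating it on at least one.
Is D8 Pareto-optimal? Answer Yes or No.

D1: worse on commute (40 vs 35).
D2: worse on commute (53 vs 35).
D3: worse on rent (2604 vs 1578).
D4: worse on commute (38 vs 35).
D5: worse on commute (39 vs 35).
D6: worse on rent (2332 vs 1578).
D7: worse on rent (3286 vs 1578).
D9: worse on commute (54 vs 35).
D10: worse on rent (3962 vs 1578).
D11: worse on commute (47 vs 35).
D12: worse on rent (2618 vs 1578).
No option is at least as good as D8 on every objective and strictly better on one.

Yes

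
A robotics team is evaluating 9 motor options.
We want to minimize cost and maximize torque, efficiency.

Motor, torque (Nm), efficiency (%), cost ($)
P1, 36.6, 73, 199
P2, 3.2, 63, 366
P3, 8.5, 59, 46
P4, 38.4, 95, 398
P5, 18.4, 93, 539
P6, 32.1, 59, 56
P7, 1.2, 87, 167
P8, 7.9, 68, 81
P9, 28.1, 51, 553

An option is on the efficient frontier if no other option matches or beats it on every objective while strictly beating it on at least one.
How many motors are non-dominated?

6

P1: not dominated.
P2: dominated by P1 (torque 36.6≥3.2, efficiency 73≥63, cost 199≤366).
P3: not dominated (best cost).
P4: not dominated (best torque).
P5: dominated by P4 (torque 38.4≥18.4, efficiency 95≥93, cost 398≤539).
P6: not dominated.
P7: not dominated.
P8: not dominated.
P9: dominated by P1 (torque 36.6≥28.1, efficiency 73≥51, cost 199≤553).
Pareto-optimal: P1, P3, P4, P6, P7, P8 → 6.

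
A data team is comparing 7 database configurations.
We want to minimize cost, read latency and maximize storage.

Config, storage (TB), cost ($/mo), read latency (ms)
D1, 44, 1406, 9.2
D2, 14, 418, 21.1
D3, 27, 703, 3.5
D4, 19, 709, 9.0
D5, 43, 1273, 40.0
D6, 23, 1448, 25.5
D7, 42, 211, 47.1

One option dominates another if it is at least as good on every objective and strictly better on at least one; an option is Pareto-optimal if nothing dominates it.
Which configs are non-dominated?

D1, D2, D3, D5, D7

D1: not dominated (best storage).
D2: not dominated.
D3: not dominated (best read latency).
D4: dominated by D3 (storage 27≥19, cost 703≤709, read latency 3.5≤9.0).
D5: not dominated.
D6: dominated by D1 (storage 44≥23, cost 1406≤1448, read latency 9.2≤25.5).
D7: not dominated (best cost).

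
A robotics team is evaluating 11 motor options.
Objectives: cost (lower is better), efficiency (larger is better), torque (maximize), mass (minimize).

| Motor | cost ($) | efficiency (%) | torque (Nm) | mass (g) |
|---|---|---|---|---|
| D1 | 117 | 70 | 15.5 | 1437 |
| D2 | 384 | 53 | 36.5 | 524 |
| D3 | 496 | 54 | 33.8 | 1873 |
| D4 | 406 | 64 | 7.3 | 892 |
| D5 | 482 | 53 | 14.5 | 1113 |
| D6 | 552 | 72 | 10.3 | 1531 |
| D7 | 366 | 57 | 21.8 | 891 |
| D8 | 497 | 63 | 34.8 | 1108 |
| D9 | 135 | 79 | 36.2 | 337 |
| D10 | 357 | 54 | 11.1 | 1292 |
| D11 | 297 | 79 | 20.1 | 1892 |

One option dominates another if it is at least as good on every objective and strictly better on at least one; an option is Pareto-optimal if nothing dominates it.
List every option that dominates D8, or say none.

D9: cost 135≤497, efficiency 79≥63, torque 36.2≥34.8, mass 337≤1108 — dominates D8.
Others (D1, D2, D3, D4, D5, D6, D7, D10, D11) are each worse than D8 on at least one objective.

D9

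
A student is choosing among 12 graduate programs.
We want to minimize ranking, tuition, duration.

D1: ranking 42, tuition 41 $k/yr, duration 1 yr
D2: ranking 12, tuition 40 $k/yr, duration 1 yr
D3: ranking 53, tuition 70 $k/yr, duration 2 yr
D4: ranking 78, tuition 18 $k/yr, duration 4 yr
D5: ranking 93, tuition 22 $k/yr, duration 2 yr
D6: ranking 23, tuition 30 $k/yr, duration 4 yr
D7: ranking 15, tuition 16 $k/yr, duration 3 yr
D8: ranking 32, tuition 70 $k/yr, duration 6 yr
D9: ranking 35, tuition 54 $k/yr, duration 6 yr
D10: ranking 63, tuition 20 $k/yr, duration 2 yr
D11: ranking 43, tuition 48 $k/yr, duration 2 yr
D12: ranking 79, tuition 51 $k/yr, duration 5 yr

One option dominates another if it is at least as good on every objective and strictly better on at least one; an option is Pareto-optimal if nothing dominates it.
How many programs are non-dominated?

3

D1: dominated by D2 (ranking 12≤42, tuition 40≤41, duration 1≤1).
D2: not dominated (best ranking).
D3: dominated by D1 (ranking 42≤53, tuition 41≤70, duration 1≤2).
D4: dominated by D7 (ranking 15≤78, tuition 16≤18, duration 3≤4).
D5: dominated by D10 (ranking 63≤93, tuition 20≤22, duration 2≤2).
D6: dominated by D7 (ranking 15≤23, tuition 16≤30, duration 3≤4).
D7: not dominated (best tuition).
D8: dominated by D2 (ranking 12≤32, tuition 40≤70, duration 1≤6).
D9: dominated by D2 (ranking 12≤35, tuition 40≤54, duration 1≤6).
D10: not dominated.
D11: dominated by D1 (ranking 42≤43, tuition 41≤48, duration 1≤2).
D12: dominated by D1 (ranking 42≤79, tuition 41≤51, duration 1≤5).
Pareto-optimal: D2, D7, D10 → 3.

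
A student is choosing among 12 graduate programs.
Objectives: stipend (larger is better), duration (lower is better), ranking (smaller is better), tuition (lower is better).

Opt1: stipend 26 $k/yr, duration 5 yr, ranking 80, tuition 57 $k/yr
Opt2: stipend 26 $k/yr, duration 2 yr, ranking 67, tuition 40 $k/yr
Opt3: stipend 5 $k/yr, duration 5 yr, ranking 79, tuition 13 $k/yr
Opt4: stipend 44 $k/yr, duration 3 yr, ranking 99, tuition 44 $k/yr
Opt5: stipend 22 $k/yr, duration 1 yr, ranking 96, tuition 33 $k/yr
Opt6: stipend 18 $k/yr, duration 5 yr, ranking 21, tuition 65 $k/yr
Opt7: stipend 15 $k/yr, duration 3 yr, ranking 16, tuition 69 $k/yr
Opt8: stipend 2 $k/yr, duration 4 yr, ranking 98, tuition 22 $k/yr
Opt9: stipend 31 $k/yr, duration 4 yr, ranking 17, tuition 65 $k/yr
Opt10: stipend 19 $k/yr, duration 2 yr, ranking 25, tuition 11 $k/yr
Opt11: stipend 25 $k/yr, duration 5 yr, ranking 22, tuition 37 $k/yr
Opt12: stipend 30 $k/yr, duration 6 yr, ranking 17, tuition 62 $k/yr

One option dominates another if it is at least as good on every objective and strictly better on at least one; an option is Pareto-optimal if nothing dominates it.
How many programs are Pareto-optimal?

Opt1: dominated by Opt2 (stipend 26≥26, duration 2≤5, ranking 67≤80, tuition 40≤57).
Opt2: not dominated.
Opt3: dominated by Opt10 (stipend 19≥5, duration 2≤5, ranking 25≤79, tuition 11≤13).
Opt4: not dominated (best stipend).
Opt5: not dominated (best duration).
Opt6: dominated by Opt9 (stipend 31≥18, duration 4≤5, ranking 17≤21, tuition 65≤65).
Opt7: not dominated (best ranking).
Opt8: dominated by Opt10 (stipend 19≥2, duration 2≤4, ranking 25≤98, tuition 11≤22).
Opt9: not dominated.
Opt10: not dominated (best tuition).
Opt11: not dominated.
Opt12: not dominated.
Pareto-optimal: Opt2, Opt4, Opt5, Opt7, Opt9, Opt10, Opt11, Opt12 → 8.

8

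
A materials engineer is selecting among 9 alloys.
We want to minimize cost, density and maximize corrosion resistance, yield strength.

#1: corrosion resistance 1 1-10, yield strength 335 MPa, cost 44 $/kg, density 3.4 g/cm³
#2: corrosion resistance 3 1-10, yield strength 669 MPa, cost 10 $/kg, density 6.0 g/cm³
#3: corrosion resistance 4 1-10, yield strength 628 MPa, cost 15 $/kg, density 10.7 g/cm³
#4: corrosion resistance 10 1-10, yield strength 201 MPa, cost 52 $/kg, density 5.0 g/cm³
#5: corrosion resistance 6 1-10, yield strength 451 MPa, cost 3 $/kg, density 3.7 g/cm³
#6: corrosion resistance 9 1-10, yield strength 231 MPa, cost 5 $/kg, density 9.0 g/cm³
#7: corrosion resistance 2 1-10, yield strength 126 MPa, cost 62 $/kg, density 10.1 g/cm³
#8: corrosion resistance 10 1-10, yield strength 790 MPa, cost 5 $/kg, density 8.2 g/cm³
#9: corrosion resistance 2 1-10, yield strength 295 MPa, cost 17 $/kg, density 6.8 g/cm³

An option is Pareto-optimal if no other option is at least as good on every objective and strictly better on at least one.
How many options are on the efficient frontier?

5

#1: not dominated (best density).
#2: not dominated.
#3: dominated by #8 (corrosion resistance 10≥4, yield strength 790≥628, cost 5≤15, density 8.2≤10.7).
#4: not dominated.
#5: not dominated (best cost).
#6: dominated by #8 (corrosion resistance 10≥9, yield strength 790≥231, cost 5≤5, density 8.2≤9.0).
#7: dominated by #2 (corrosion resistance 3≥2, yield strength 669≥126, cost 10≤62, density 6.0≤10.1).
#8: not dominated (best yield strength).
#9: dominated by #2 (corrosion resistance 3≥2, yield strength 669≥295, cost 10≤17, density 6.0≤6.8).
Pareto-optimal: #1, #2, #4, #5, #8 → 5.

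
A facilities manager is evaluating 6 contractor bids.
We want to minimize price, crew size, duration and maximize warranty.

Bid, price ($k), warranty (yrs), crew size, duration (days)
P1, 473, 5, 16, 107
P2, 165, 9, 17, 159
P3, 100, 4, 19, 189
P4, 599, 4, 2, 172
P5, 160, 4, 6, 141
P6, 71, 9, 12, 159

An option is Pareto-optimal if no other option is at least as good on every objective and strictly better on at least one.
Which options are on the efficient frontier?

P1: not dominated (best duration).
P2: dominated by P6 (price 71≤165, warranty 9≥9, crew size 12≤17, duration 159≤159).
P3: dominated by P6 (price 71≤100, warranty 9≥4, crew size 12≤19, duration 159≤189).
P4: not dominated (best crew size).
P5: not dominated.
P6: not dominated (best price).

P1, P4, P5, P6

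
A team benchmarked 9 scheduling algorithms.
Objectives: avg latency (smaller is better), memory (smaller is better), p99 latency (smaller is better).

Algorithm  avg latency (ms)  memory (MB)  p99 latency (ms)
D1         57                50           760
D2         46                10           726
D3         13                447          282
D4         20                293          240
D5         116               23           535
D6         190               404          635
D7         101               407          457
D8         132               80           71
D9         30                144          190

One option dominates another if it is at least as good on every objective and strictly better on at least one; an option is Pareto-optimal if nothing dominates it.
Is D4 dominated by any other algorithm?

D1: worse on avg latency (57 vs 20).
D2: worse on avg latency (46 vs 20).
D3: worse on memory (447 vs 293).
D5: worse on avg latency (116 vs 20).
D6: worse on avg latency (190 vs 20).
D7: worse on avg latency (101 vs 20).
D8: worse on avg latency (132 vs 20).
D9: worse on avg latency (30 vs 20).
No option is at least as good as D4 on every objective and strictly better on one.

No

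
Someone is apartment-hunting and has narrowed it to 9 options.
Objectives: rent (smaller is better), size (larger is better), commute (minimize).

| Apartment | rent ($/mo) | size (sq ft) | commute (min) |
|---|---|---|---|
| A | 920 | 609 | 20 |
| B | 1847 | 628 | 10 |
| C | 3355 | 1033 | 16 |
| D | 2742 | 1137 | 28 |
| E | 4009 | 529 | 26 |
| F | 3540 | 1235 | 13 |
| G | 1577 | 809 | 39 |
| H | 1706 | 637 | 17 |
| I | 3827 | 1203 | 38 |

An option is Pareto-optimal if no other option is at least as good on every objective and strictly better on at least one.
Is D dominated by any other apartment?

No

A: worse on size (609 vs 1137).
B: worse on size (628 vs 1137).
C: worse on rent (3355 vs 2742).
E: worse on rent (4009 vs 2742).
F: worse on rent (3540 vs 2742).
G: worse on size (809 vs 1137).
H: worse on size (637 vs 1137).
I: worse on rent (3827 vs 2742).
No option is at least as good as D on every objective and strictly better on one.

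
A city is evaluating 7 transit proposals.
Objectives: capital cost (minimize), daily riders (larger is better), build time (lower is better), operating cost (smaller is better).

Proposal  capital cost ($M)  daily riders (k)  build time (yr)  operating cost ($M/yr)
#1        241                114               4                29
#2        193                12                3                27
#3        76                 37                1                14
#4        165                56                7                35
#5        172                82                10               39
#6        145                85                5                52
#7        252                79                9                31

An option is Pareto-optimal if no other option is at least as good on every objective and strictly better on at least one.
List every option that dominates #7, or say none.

#1

#1: capital cost 241≤252, daily riders 114≥79, build time 4≤9, operating cost 29≤31 — dominates #7.
Others (#2, #3, #4, #5, #6) are each worse than #7 on at least one objective.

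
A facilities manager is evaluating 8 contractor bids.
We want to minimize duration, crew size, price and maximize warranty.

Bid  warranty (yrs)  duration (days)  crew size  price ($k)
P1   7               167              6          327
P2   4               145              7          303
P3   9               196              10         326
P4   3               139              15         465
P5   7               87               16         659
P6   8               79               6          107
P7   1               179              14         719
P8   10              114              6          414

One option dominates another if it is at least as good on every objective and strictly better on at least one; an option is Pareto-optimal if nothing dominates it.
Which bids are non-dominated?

P3, P6, P8

P1: dominated by P6 (warranty 8≥7, duration 79≤167, crew size 6≤6, price 107≤327).
P2: dominated by P6 (warranty 8≥4, duration 79≤145, crew size 6≤7, price 107≤303).
P3: not dominated.
P4: dominated by P6 (warranty 8≥3, duration 79≤139, crew size 6≤15, price 107≤465).
P5: dominated by P6 (warranty 8≥7, duration 79≤87, crew size 6≤16, price 107≤659).
P6: not dominated (best duration).
P7: dominated by P1 (warranty 7≥1, duration 167≤179, crew size 6≤14, price 327≤719).
P8: not dominated (best warranty).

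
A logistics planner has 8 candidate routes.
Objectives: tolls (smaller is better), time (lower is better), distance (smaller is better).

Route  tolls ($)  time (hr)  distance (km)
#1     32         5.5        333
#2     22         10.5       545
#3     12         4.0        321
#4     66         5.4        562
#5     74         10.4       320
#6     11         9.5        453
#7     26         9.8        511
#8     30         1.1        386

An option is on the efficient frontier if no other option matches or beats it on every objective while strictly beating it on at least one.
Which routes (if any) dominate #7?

#3, #6

#3: tolls 12≤26, time 4.0≤9.8, distance 321≤511 — dominates #7.
#6: tolls 11≤26, time 9.5≤9.8, distance 453≤511 — dominates #7.
Others (#1, #2, #4, #5, #8) are each worse than #7 on at least one objective.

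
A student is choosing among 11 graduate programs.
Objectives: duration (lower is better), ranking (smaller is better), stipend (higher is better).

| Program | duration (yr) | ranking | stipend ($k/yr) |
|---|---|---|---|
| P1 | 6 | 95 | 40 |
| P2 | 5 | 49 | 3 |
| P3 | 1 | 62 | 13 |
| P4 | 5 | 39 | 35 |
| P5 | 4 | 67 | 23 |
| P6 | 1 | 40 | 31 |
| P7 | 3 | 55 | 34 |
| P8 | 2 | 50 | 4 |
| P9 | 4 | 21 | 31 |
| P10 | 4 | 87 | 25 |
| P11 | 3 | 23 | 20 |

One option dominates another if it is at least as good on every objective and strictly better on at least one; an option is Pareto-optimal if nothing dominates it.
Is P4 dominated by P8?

P8 vs P4: P8 is worse on ranking (50 vs 39), so it does not dominate P4.

No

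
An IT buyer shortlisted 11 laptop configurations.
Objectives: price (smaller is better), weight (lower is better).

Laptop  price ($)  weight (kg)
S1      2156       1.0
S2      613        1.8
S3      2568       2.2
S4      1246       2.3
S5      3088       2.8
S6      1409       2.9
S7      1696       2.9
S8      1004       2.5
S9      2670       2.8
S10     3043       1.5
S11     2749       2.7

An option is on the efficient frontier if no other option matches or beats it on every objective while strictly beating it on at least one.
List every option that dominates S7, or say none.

S2: price 613≤1696, weight 1.8≤2.9 — dominates S7.
S4: price 1246≤1696, weight 2.3≤2.9 — dominates S7.
S6: price 1409≤1696, weight 2.9≤2.9 — dominates S7.
S8: price 1004≤1696, weight 2.5≤2.9 — dominates S7.
Others (S1, S3, S5, S9, S10, S11) are each worse than S7 on at least one objective.

S2, S4, S6, S8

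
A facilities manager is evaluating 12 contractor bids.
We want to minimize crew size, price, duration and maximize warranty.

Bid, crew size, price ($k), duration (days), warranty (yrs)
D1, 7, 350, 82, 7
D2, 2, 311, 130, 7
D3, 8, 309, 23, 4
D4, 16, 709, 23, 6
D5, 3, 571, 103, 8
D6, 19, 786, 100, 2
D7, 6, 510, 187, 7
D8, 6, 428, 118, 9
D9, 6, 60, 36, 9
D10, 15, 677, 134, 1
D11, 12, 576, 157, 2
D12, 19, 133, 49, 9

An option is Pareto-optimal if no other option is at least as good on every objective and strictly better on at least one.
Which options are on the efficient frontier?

D2, D3, D4, D5, D9

D1: dominated by D9 (crew size 6≤7, price 60≤350, duration 36≤82, warranty 9≥7).
D2: not dominated (best crew size).
D3: not dominated.
D4: not dominated.
D5: not dominated.
D6: dominated by D1 (crew size 7≤19, price 350≤786, duration 82≤100, warranty 7≥2).
D7: dominated by D2 (crew size 2≤6, price 311≤510, duration 130≤187, warranty 7≥7).
D8: dominated by D9 (crew size 6≤6, price 60≤428, duration 36≤118, warranty 9≥9).
D9: not dominated (best price).
D10: dominated by D1 (crew size 7≤15, price 350≤677, duration 82≤134, warranty 7≥1).
D11: dominated by D1 (crew size 7≤12, price 350≤576, duration 82≤157, warranty 7≥2).
D12: dominated by D9 (crew size 6≤19, price 60≤133, duration 36≤49, warranty 9≥9).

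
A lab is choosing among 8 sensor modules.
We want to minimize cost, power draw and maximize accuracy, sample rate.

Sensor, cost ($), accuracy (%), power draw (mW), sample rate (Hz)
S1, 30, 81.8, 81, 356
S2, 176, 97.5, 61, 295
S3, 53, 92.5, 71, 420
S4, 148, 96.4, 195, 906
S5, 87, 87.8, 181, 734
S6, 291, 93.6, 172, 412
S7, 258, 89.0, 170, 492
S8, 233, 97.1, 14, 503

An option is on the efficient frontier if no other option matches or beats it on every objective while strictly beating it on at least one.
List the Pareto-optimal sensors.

S1, S2, S3, S4, S5, S8

S1: not dominated (best cost).
S2: not dominated (best accuracy).
S3: not dominated.
S4: not dominated (best sample rate).
S5: not dominated.
S6: dominated by S8 (cost 233≤291, accuracy 97.1≥93.6, power draw 14≤172, sample rate 503≥412).
S7: dominated by S8 (cost 233≤258, accuracy 97.1≥89.0, power draw 14≤170, sample rate 503≥492).
S8: not dominated (best power draw).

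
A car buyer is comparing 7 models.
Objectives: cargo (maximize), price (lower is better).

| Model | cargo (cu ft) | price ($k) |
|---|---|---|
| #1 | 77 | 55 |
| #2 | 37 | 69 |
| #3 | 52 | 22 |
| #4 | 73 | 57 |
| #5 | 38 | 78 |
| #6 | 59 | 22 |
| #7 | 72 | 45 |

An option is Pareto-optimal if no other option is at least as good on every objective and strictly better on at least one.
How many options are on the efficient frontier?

3

#1: not dominated (best cargo).
#2: dominated by #1 (cargo 77≥37, price 55≤69).
#3: dominated by #6 (cargo 59≥52, price 22≤22).
#4: dominated by #1 (cargo 77≥73, price 55≤57).
#5: dominated by #1 (cargo 77≥38, price 55≤78).
#6: not dominated.
#7: not dominated.
Pareto-optimal: #1, #6, #7 → 3.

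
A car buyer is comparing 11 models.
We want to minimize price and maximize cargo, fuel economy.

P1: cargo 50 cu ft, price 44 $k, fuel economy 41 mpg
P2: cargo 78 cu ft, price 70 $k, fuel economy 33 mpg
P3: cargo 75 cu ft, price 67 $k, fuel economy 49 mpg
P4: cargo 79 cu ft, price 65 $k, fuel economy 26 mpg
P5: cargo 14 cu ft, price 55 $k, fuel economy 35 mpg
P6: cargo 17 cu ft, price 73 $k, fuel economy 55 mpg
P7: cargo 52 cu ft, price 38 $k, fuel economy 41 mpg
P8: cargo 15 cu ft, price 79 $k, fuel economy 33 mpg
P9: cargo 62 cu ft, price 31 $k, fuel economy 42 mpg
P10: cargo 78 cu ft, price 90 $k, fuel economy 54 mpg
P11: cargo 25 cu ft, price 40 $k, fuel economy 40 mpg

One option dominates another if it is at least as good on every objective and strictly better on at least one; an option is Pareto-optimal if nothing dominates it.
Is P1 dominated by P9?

Yes

P9 vs P1: cargo 62≥50, price 31≤44, fuel economy 42≥41 — P9 is at least as good on every objective with at least one strict improvement.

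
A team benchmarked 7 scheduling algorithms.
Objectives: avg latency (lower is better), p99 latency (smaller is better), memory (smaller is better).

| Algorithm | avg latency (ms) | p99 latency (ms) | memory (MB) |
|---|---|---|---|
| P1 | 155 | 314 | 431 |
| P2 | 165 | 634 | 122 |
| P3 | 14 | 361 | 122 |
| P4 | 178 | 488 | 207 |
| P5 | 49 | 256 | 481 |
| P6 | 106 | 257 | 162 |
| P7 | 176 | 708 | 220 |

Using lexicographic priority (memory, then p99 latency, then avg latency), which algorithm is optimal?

First minimize memory: best is 122, kept {P2, P3}.
Then minimize p99 latency: best is 361, kept {P3}.

P3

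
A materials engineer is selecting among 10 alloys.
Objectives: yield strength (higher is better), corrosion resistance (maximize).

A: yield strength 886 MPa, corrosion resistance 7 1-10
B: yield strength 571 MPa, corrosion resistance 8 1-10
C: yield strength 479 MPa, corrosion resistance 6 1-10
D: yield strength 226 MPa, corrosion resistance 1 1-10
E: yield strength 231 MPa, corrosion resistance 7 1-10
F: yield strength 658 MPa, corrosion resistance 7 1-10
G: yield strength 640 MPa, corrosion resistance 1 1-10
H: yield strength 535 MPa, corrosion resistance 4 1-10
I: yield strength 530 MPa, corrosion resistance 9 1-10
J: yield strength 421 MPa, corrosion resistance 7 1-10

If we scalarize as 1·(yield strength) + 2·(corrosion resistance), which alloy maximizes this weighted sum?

A: 1·886 + 2·7 = 900
B: 1·571 + 2·8 = 587
C: 1·479 + 2·6 = 491
D: 1·226 + 2·1 = 228
E: 1·231 + 2·7 = 245
F: 1·658 + 2·7 = 672
G: 1·640 + 2·1 = 642
H: 1·535 + 2·4 = 543
I: 1·530 + 2·9 = 548
J: 1·421 + 2·7 = 435
Highest: A at 900.

A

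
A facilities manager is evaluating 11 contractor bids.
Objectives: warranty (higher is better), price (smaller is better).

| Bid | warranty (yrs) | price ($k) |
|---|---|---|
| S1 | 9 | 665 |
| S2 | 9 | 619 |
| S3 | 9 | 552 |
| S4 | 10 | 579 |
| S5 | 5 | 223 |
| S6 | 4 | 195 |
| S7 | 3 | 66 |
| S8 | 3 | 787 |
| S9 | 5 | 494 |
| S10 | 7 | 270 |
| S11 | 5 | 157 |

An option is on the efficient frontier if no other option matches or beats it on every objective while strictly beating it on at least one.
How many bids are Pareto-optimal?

5

S1: dominated by S2 (warranty 9≥9, price 619≤665).
S2: dominated by S3 (warranty 9≥9, price 552≤619).
S3: not dominated.
S4: not dominated (best warranty).
S5: dominated by S11 (warranty 5≥5, price 157≤223).
S6: dominated by S11 (warranty 5≥4, price 157≤195).
S7: not dominated (best price).
S8: dominated by S1 (warranty 9≥3, price 665≤787).
S9: dominated by S5 (warranty 5≥5, price 223≤494).
S10: not dominated.
S11: not dominated.
Pareto-optimal: S3, S4, S7, S10, S11 → 5.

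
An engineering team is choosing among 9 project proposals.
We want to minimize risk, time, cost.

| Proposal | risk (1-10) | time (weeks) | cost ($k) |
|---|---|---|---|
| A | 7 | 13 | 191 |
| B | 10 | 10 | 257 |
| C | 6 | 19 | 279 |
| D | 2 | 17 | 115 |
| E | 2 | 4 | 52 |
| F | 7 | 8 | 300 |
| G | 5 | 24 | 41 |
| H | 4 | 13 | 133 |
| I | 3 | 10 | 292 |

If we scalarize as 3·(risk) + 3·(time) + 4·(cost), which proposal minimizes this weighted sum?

E

A: 3·7 + 3·13 + 4·191 = 824
B: 3·10 + 3·10 + 4·257 = 1088
C: 3·6 + 3·19 + 4·279 = 1191
D: 3·2 + 3·17 + 4·115 = 517
E: 3·2 + 3·4 + 4·52 = 226
F: 3·7 + 3·8 + 4·300 = 1245
G: 3·5 + 3·24 + 4·41 = 251
H: 3·4 + 3·13 + 4·133 = 583
I: 3·3 + 3·10 + 4·292 = 1207
Lowest: E at 226.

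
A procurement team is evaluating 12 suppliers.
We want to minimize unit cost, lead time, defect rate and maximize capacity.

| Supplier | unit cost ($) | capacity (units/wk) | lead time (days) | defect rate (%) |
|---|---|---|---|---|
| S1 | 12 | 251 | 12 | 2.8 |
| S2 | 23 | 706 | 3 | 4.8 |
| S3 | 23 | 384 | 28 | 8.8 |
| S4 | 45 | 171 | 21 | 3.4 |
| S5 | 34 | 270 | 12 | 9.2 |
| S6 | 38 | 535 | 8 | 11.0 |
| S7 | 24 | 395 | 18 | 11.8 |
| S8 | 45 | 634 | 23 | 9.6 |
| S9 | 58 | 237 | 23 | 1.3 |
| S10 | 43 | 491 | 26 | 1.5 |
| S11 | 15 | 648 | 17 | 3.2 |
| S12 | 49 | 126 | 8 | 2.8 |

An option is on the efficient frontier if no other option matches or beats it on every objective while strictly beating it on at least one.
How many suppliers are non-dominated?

S1: not dominated (best unit cost).
S2: not dominated (best capacity).
S3: dominated by S2 (unit cost 23≤23, capacity 706≥384, lead time 3≤28, defect rate 4.8≤8.8).
S4: dominated by S1 (unit cost 12≤45, capacity 251≥171, lead time 12≤21, defect rate 2.8≤3.4).
S5: dominated by S2 (unit cost 23≤34, capacity 706≥270, lead time 3≤12, defect rate 4.8≤9.2).
S6: dominated by S2 (unit cost 23≤38, capacity 706≥535, lead time 3≤8, defect rate 4.8≤11.0).
S7: dominated by S2 (unit cost 23≤24, capacity 706≥395, lead time 3≤18, defect rate 4.8≤11.8).
S8: dominated by S2 (unit cost 23≤45, capacity 706≥634, lead time 3≤23, defect rate 4.8≤9.6).
S9: not dominated (best defect rate).
S10: not dominated.
S11: not dominated.
S12: not dominated.
Pareto-optimal: S1, S2, S9, S10, S11, S12 → 6.

6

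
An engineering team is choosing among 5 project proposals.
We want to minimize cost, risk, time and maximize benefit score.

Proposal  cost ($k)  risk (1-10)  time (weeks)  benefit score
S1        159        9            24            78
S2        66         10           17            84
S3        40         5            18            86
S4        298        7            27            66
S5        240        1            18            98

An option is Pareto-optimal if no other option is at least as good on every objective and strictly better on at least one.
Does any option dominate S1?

Yes

S3 vs S1: cost 40≤159, risk 5≤9, time 18≤24, benefit score 86≥78 — S3 is at least as good on every objective and strictly better on at least one, so S3 dominates S1.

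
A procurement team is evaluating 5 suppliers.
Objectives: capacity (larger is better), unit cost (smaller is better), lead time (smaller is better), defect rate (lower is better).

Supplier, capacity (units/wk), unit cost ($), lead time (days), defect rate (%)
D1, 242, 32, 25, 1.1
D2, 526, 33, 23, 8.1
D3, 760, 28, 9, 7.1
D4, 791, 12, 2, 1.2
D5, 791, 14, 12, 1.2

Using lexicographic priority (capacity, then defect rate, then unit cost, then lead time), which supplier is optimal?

D4

First maximize capacity: best is 791, kept {D4, D5}.
Then minimize defect rate: best is 1.2, kept {D4, D5}.
Then minimize unit cost: best is 12, kept {D4}.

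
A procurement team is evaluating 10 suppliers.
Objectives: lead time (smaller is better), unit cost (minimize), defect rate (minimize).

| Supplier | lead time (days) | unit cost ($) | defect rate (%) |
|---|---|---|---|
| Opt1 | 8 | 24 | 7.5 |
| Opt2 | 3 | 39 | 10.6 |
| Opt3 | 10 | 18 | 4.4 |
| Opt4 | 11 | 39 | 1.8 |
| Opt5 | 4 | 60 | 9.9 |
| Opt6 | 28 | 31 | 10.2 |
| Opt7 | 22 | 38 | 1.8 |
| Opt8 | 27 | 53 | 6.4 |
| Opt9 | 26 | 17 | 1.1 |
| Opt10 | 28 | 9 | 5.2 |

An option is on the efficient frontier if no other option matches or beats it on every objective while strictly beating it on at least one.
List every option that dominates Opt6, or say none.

Opt1: lead time 8≤28, unit cost 24≤31, defect rate 7.5≤10.2 — dominates Opt6.
Opt3: lead time 10≤28, unit cost 18≤31, defect rate 4.4≤10.2 — dominates Opt6.
Opt9: lead time 26≤28, unit cost 17≤31, defect rate 1.1≤10.2 — dominates Opt6.
Opt10: lead time 28≤28, unit cost 9≤31, defect rate 5.2≤10.2 — dominates Opt6.
Others (Opt2, Opt4, Opt5, Opt7, Opt8) are each worse than Opt6 on at least one objective.

Opt1, Opt3, Opt9, Opt10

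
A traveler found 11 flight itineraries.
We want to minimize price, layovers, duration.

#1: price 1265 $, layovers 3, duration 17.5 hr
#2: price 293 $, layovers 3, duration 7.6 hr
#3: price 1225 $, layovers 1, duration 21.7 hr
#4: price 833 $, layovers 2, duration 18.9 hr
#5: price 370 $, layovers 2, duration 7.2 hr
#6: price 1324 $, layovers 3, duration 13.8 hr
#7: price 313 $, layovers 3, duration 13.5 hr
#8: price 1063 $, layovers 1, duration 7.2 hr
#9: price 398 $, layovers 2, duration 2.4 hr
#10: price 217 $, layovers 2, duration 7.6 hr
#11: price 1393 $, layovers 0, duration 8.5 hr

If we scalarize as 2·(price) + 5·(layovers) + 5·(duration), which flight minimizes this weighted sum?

#10

#1: 2·1265 + 5·3 + 5·17.5 = 2632.5
#2: 2·293 + 5·3 + 5·7.6 = 639.0
#3: 2·1225 + 5·1 + 5·21.7 = 2563.5
#4: 2·833 + 5·2 + 5·18.9 = 1770.5
#5: 2·370 + 5·2 + 5·7.2 = 786.0
#6: 2·1324 + 5·3 + 5·13.8 = 2732.0
#7: 2·313 + 5·3 + 5·13.5 = 708.5
#8: 2·1063 + 5·1 + 5·7.2 = 2167.0
#9: 2·398 + 5·2 + 5·2.4 = 818.0
#10: 2·217 + 5·2 + 5·7.6 = 482.0
#11: 2·1393 + 5·0 + 5·8.5 = 2828.5
Lowest: #10 at 482.0.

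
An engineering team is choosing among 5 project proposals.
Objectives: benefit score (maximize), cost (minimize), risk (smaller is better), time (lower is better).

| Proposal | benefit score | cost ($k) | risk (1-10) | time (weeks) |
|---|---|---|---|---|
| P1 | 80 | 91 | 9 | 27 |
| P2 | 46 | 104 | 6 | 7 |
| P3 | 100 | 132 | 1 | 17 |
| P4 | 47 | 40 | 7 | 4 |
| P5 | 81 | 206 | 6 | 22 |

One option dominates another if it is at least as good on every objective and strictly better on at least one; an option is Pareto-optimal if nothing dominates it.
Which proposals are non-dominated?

P1, P2, P3, P4

P1: not dominated.
P2: not dominated.
P3: not dominated (best benefit score).
P4: not dominated (best cost).
P5: dominated by P3 (benefit score 100≥81, cost 132≤206, risk 1≤6, time 17≤22).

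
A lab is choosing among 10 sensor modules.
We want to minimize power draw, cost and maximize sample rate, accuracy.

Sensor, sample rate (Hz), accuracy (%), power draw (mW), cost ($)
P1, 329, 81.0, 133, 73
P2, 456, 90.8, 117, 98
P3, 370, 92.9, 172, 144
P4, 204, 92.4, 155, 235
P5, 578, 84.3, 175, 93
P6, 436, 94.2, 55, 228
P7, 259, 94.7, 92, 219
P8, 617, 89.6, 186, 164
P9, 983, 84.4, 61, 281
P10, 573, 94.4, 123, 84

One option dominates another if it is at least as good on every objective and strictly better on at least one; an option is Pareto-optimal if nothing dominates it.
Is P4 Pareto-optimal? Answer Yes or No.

P6 vs P4: sample rate 436≥204, accuracy 94.2≥92.4, power draw 55≤155, cost 228≤235 — P6 is at least as good on every objective and strictly better on at least one, so P6 dominates P4.

No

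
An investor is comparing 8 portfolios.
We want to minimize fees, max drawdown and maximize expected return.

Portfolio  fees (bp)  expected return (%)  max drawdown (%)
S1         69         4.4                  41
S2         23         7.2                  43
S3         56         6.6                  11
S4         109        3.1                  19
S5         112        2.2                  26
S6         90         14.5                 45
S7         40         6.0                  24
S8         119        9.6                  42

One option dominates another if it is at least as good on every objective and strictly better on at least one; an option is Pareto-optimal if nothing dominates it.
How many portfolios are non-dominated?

S1: dominated by S3 (fees 56≤69, expected return 6.6≥4.4, max drawdown 11≤41).
S2: not dominated (best fees).
S3: not dominated (best max drawdown).
S4: dominated by S3 (fees 56≤109, expected return 6.6≥3.1, max drawdown 11≤19).
S5: dominated by S3 (fees 56≤112, expected return 6.6≥2.2, max drawdown 11≤26).
S6: not dominated (best expected return).
S7: not dominated.
S8: not dominated.
Pareto-optimal: S2, S3, S6, S7, S8 → 5.

5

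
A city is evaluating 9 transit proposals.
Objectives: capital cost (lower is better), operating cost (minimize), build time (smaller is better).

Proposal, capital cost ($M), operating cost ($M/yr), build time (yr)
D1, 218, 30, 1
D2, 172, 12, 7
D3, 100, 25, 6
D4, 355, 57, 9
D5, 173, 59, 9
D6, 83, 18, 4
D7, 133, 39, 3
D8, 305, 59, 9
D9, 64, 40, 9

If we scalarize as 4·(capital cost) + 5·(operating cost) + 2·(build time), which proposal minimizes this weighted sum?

D6

D1: 4·218 + 5·30 + 2·1 = 1024
D2: 4·172 + 5·12 + 2·7 = 762
D3: 4·100 + 5·25 + 2·6 = 537
D4: 4·355 + 5·57 + 2·9 = 1723
D5: 4·173 + 5·59 + 2·9 = 1005
D6: 4·83 + 5·18 + 2·4 = 430
D7: 4·133 + 5·39 + 2·3 = 733
D8: 4·305 + 5·59 + 2·9 = 1533
D9: 4·64 + 5·40 + 2·9 = 474
Lowest: D6 at 430.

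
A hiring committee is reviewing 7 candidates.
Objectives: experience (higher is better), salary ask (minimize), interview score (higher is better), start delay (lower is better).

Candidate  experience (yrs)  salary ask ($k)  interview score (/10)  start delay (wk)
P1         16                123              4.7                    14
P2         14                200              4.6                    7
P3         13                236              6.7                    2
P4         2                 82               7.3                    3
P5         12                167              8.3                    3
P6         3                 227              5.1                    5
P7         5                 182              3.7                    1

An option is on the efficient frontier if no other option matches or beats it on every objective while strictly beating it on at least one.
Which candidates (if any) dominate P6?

P5: experience 12≥3, salary ask 167≤227, interview score 8.3≥5.1, start delay 3≤5 — dominates P6.
Others (P1, P2, P3, P4, P7) are each worse than P6 on at least one objective.

P5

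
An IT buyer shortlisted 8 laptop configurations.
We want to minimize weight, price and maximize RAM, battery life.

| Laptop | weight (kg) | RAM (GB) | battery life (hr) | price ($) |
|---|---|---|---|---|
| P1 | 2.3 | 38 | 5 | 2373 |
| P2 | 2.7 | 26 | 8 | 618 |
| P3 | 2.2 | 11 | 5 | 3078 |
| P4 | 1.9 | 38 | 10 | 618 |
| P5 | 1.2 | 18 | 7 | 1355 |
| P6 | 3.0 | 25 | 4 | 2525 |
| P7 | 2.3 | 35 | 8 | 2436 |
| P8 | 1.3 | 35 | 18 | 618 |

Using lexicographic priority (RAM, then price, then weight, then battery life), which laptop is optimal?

First maximize RAM: best is 38, kept {P1, P4}.
Then minimize price: best is 618, kept {P4}.

P4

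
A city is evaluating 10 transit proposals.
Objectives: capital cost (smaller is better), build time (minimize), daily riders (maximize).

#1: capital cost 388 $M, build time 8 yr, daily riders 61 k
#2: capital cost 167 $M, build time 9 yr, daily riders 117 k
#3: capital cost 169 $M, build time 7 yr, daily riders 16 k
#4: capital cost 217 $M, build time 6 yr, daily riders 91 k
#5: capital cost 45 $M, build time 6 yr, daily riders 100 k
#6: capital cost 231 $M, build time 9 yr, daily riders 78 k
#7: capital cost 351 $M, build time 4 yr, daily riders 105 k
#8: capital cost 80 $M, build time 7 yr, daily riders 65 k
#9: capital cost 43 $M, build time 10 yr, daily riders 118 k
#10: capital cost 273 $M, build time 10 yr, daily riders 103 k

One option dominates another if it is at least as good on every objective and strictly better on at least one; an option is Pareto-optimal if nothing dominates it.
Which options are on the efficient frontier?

#1: dominated by #4 (capital cost 217≤388, build time 6≤8, daily riders 91≥61).
#2: not dominated.
#3: dominated by #5 (capital cost 45≤169, build time 6≤7, daily riders 100≥16).
#4: dominated by #5 (capital cost 45≤217, build time 6≤6, daily riders 100≥91).
#5: not dominated.
#6: dominated by #2 (capital cost 167≤231, build time 9≤9, daily riders 117≥78).
#7: not dominated (best build time).
#8: dominated by #5 (capital cost 45≤80, build time 6≤7, daily riders 100≥65).
#9: not dominated (best capital cost).
#10: dominated by #2 (capital cost 167≤273, build time 9≤10, daily riders 117≥103).

#2, #5, #7, #9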